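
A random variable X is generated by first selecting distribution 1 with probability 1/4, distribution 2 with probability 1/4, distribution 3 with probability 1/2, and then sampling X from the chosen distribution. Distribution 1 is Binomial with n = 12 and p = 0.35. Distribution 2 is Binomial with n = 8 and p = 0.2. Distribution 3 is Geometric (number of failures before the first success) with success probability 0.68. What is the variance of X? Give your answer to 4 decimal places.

3.6690

Per component, 1: μ=4.2, E[X²]=20.37; 2: μ=1.6, E[X²]=3.84; 3: μ=0.470588, E[X²]=0.913495.
E[X] = 0.25·4.2 + 0.25·1.6 + 0.5·0.470588 = 1.68529.
E[X²] = 0.25·20.37 + 0.25·3.84 + 0.5·0.913495 = 6.50925.
Var(X) = E[X²] − (E[X])² = 6.50925 − 2.84022 = 3.66903.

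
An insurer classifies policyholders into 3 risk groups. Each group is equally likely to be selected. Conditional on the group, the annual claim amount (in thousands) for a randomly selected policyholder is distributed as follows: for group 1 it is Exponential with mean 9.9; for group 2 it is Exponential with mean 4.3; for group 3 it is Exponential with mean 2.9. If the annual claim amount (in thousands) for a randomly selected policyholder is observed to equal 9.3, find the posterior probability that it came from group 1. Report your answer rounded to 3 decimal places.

Likelihoods f(9.3 | ·): 1: 0.0394813; 2: 0.0267451; 3: 0.0139593.
Posterior ∝ prior × likelihood. Numerator for 1: 0.333333·0.0394813 = 0.0131604.
Normalizing constant: 0.333333·0.0394813 + 0.333333·0.0267451 + 0.333333·0.0139593 = 0.0267286.
P(1 | observation) = 0.0131604 / 0.0267286 = 0.492373.

0.492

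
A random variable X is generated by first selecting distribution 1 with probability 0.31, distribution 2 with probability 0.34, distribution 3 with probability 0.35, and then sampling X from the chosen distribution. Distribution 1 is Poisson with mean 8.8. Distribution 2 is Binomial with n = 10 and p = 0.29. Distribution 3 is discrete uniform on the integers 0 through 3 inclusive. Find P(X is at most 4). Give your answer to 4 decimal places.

0.6638

Conditional on each component, P(X ≤ 4): 1: 0.0620978; 2: 0.86635; 3: 1.
By total probability, P(X ≤ 4) = 0.31·0.0620978 + 0.34·0.86635 + 0.35·1 = 0.663809.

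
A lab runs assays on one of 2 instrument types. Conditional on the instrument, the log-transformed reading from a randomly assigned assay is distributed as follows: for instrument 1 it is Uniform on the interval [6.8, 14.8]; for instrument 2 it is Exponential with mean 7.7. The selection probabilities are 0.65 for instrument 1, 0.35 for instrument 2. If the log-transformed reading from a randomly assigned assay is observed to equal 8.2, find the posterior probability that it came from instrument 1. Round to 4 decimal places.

0.8383

Likelihoods f(8.2 | ·): 1: 0.125; 2: 0.0447728.
Posterior ∝ prior × likelihood. Numerator for 1: 0.65·0.125 = 0.08125.
Normalizing constant: 0.65·0.125 + 0.35·0.0447728 = 0.0969205.
P(1 | observation) = 0.08125 / 0.0969205 = 0.838316.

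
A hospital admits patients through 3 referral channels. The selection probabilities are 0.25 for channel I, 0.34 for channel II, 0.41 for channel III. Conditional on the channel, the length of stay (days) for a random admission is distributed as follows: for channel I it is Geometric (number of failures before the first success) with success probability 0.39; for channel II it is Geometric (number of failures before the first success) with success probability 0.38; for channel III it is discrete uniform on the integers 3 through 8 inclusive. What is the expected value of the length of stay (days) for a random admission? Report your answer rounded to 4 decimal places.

Component means — I: 1.5641; II: 1.63158; III: 5.5.
E[X] = 0.25·1.5641 + 0.34·1.63158 + 0.41·5.5 = 3.20076.

3.2008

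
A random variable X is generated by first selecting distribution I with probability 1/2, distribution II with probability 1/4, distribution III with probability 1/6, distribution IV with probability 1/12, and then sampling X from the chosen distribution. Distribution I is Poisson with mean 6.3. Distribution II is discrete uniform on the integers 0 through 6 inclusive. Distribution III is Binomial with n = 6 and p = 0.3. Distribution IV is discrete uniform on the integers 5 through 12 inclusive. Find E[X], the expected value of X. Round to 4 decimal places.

4.9083

Component means — I: 6.3; II: 3; III: 1.8; IV: 8.5.
E[X] = 0.5·6.3 + 0.25·3 + 0.166667·1.8 + 0.0833333·8.5 = 4.90833.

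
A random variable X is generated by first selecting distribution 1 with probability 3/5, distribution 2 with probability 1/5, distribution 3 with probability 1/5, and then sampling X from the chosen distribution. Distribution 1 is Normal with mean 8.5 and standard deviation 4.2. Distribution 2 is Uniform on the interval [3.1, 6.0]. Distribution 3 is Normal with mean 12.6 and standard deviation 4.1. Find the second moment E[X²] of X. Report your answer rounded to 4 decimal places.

For each component E[X²] = Var + (mean)², giving 1: 89.89; 2: 21.4033; 3: 175.57.
Overall E[X²] = 0.6·89.89 + 0.2·21.4033 + 0.2·175.57 = 93.3287.

93.3287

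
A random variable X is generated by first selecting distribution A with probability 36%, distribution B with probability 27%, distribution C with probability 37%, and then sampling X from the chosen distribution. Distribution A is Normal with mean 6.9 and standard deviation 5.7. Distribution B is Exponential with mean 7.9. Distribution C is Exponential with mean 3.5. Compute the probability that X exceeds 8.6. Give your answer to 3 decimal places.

Conditional on each component, P(X > 8.6): A: 0.382758; B: 0.336685; C: 0.0856794.
By total probability, P(X > 8.6) = 0.36·0.382758 + 0.27·0.336685 + 0.37·0.0856794 = 0.260399.

0.260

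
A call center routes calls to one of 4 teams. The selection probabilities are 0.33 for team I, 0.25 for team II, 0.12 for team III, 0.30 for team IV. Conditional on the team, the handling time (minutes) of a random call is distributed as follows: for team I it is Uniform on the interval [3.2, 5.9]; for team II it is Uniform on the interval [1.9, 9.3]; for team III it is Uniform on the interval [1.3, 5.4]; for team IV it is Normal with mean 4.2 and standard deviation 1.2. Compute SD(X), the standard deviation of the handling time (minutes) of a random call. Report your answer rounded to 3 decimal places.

Per component, I: μ=4.55, E[X²]=21.31; II: μ=5.6, E[X²]=35.9233; III: μ=3.35, E[X²]=12.6233; IV: μ=4.2, E[X²]=19.08.
E[X] = 0.33·4.55 + 0.25·5.6 + 0.12·3.35 + 0.3·4.2 = 4.5635.
E[X²] = 0.33·21.31 + 0.25·35.9233 + 0.12·12.6233 + 0.3·19.08 = 23.2519.
Var(X) = E[X²] − (E[X])² = 23.2519 − 20.8255 = 2.4264.
SD(X) = √2.4264 = 1.55769.

1.558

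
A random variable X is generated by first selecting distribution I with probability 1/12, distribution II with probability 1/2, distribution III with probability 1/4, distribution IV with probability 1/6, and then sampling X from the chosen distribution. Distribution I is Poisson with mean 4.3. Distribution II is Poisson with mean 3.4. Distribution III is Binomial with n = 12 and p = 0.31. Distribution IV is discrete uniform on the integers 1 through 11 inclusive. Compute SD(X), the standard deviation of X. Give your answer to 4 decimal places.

Per component, I: μ=4.3, E[X²]=22.79; II: μ=3.4, E[X²]=14.96; III: μ=3.72, E[X²]=16.4052; IV: μ=6, E[X²]=46.
E[X] = 0.0833333·4.3 + 0.5·3.4 + 0.25·3.72 + 0.166667·6 = 3.98833.
E[X²] = 0.0833333·22.79 + 0.5·14.96 + 0.25·16.4052 + 0.166667·46 = 21.1471.
Var(X) = E[X²] − (E[X])² = 21.1471 − 15.9068 = 5.24033.
SD(X) = √5.24033 = 2.28918.

2.2892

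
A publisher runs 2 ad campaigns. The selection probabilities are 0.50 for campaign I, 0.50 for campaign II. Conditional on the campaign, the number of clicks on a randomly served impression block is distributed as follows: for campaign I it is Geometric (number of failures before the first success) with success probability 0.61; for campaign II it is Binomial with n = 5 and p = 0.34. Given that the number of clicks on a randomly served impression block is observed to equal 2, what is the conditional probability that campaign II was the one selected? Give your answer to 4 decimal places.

0.7818

Likelihoods P(X=2 | ·): I: 0.092781; II: 0.332345.
Posterior ∝ prior × likelihood. Numerator for II: 0.5·0.332345 = 0.166173.
Normalizing constant: 0.5·0.092781 + 0.5·0.332345 = 0.212563.
P(II | observation) = 0.166173 / 0.212563 = 0.781757.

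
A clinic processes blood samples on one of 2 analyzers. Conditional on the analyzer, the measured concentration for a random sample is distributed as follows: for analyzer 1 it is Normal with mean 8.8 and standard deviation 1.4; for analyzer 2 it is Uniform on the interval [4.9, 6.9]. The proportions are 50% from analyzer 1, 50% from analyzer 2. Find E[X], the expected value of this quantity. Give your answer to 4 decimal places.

7.3500

Component means — 1: 8.8; 2: 5.9.
E[X] = 0.5·8.8 + 0.5·5.9 = 7.35.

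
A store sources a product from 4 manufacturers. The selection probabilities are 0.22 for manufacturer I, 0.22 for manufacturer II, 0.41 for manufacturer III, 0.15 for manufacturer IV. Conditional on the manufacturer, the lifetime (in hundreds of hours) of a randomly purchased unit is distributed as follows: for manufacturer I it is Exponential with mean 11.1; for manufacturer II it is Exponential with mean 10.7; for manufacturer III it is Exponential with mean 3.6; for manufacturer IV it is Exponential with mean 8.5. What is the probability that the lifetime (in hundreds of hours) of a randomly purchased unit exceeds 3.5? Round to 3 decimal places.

Conditional on each manufacturer, P(X > 3.5): I: 0.729559; II: 0.72101; III: 0.378242; IV: 0.66248.
By total probability, P(X > 3.5) = 0.22·0.729559 + 0.22·0.72101 + 0.41·0.378242 + 0.15·0.66248 = 0.573576.

0.574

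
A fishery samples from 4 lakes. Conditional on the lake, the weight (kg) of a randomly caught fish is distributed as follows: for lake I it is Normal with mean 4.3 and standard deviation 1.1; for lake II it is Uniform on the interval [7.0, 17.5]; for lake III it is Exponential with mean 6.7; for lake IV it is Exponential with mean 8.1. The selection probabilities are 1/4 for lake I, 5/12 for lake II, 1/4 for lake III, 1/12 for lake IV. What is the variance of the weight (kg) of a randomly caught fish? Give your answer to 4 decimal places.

31.9125

Per component, I: μ=4.3, E[X²]=19.7; II: μ=12.25, E[X²]=159.25; III: μ=6.7, E[X²]=89.78; IV: μ=8.1, E[X²]=131.22.
E[X] = 0.25·4.3 + 0.416667·12.25 + 0.25·6.7 + 0.0833333·8.1 = 8.52917.
E[X²] = 0.25·19.7 + 0.416667·159.25 + 0.25·89.78 + 0.0833333·131.22 = 104.659.
Var(X) = E[X²] − (E[X])² = 104.659 − 72.7467 = 31.9125.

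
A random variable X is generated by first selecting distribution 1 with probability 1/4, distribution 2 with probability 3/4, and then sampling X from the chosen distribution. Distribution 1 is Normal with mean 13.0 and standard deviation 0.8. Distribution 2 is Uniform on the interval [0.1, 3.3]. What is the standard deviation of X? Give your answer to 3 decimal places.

4.974

Per component, 1: μ=13, E[X²]=169.64; 2: μ=1.7, E[X²]=3.74333.
E[X] = 0.25·13 + 0.75·1.7 = 4.525.
E[X²] = 0.25·169.64 + 0.75·3.74333 = 45.2175.
Var(X) = E[X²] − (E[X])² = 45.2175 − 20.4756 = 24.7419.
SD(X) = √24.7419 = 4.97412.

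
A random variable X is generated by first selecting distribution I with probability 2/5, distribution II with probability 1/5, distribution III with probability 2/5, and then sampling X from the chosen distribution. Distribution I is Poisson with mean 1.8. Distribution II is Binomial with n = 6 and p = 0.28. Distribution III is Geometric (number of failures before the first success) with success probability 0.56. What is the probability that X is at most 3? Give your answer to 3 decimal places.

Conditional on each component, P(X ≤ 3): I: 0.891292; II: 0.944288; III: 0.962519.
By total probability, P(X ≤ 3) = 0.4·0.891292 + 0.2·0.944288 + 0.4·0.962519 = 0.930382.

0.930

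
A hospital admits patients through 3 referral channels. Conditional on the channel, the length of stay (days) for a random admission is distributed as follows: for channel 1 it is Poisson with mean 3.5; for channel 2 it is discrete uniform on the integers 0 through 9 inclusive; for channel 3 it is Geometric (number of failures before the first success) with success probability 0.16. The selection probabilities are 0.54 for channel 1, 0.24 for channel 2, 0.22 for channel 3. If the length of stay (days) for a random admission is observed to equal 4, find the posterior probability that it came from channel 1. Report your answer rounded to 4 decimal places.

Likelihoods P(X=4 | ·): 1: 0.188812; 2: 0.1; 3: 0.0796594.
Posterior ∝ prior × likelihood. Numerator for 1: 0.54·0.188812 = 0.101959.
Normalizing constant: 0.54·0.188812 + 0.24·0.1 + 0.22·0.0796594 = 0.143484.
P(1 | observation) = 0.101959 / 0.143484 = 0.710594.

0.7106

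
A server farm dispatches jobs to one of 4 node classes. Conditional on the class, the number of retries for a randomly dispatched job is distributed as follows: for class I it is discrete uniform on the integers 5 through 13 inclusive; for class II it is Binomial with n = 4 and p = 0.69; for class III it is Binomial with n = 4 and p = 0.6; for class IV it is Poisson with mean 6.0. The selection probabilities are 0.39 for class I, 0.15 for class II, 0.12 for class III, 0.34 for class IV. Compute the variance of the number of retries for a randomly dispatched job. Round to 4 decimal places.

11.4599

Per component, I: μ=9, E[X²]=87.6667; II: μ=2.76, E[X²]=8.4732; III: μ=2.4, E[X²]=6.72; IV: μ=6, E[X²]=42.
E[X] = 0.39·9 + 0.15·2.76 + 0.12·2.4 + 0.34·6 = 6.252.
E[X²] = 0.39·87.6667 + 0.15·8.4732 + 0.12·6.72 + 0.34·42 = 50.5474.
Var(X) = E[X²] − (E[X])² = 50.5474 − 39.0875 = 11.4599.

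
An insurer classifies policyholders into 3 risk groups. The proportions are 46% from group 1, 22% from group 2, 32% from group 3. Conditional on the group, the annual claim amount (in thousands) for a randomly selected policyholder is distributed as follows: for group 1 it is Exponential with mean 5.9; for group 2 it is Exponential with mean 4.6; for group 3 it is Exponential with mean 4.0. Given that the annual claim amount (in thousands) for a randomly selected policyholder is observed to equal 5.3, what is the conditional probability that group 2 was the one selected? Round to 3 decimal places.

Likelihoods f(5.3 | ·): 1: 0.069027; 2: 0.0686846; 3: 0.0664507.
Posterior ∝ prior × likelihood. Numerator for 2: 0.22·0.0686846 = 0.0151106.
Normalizing constant: 0.46·0.069027 + 0.22·0.0686846 + 0.32·0.0664507 = 0.0681273.
P(2 | observation) = 0.0151106 / 0.0681273 = 0.2218.

0.222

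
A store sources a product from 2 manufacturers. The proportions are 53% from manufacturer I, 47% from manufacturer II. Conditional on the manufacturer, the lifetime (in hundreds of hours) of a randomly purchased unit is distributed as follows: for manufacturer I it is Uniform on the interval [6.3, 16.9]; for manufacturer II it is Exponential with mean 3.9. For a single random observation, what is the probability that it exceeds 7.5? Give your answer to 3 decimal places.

Conditional on each manufacturer, P(X > 7.5): I: 0.886792; II: 0.146157.
By total probability, P(X > 7.5) = 0.53·0.886792 + 0.47·0.146157 = 0.538694.

0.539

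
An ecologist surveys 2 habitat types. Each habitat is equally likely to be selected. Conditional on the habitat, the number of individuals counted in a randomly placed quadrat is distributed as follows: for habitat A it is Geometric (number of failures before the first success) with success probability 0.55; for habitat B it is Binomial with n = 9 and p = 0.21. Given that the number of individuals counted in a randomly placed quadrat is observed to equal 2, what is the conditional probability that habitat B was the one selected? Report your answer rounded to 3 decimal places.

0.732

Likelihoods P(X=2 | ·): A: 0.111375; B: 0.304881.
Posterior ∝ prior × likelihood. Numerator for B: 0.5·0.304881 = 0.152441.
Normalizing constant: 0.5·0.111375 + 0.5·0.304881 = 0.208128.
P(B | observation) = 0.152441 / 0.208128 = 0.732436.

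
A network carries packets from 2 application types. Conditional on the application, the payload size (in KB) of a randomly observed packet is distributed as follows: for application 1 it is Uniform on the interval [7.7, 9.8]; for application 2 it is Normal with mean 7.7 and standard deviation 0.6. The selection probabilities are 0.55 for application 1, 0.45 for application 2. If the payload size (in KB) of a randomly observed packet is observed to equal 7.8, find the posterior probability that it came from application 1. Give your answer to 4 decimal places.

0.4702

Likelihoods f(7.8 | ·): 1: 0.47619; 2: 0.655733.
Posterior ∝ prior × likelihood. Numerator for 1: 0.55·0.47619 = 0.261905.
Normalizing constant: 0.55·0.47619 + 0.45·0.655733 = 0.556985.
P(1 | observation) = 0.261905 / 0.556985 = 0.470219.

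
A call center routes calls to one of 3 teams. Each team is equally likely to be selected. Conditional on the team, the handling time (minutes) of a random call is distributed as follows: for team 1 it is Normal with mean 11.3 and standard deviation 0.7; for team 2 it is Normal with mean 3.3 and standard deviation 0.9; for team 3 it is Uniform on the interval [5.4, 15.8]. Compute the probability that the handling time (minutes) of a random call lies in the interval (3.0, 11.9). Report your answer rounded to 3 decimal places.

0.687

Conditional on each team, P(3.0 < X < 11.9): 1: 0.804317; 2: 0.630559; 3: 0.625.
By total probability, P(3.0 < X < 11.9) = 0.333333·0.804317 + 0.333333·0.630559 + 0.333333·0.625 = 0.686625.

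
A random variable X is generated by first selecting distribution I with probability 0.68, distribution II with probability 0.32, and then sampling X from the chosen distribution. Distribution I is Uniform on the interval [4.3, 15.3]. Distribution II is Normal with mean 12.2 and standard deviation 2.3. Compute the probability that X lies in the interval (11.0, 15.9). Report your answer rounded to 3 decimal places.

0.472

Conditional on each component, P(11.0 < X < 15.9): I: 0.390909; II: 0.645233.
By total probability, P(11.0 < X < 15.9) = 0.68·0.390909 + 0.32·0.645233 = 0.472293.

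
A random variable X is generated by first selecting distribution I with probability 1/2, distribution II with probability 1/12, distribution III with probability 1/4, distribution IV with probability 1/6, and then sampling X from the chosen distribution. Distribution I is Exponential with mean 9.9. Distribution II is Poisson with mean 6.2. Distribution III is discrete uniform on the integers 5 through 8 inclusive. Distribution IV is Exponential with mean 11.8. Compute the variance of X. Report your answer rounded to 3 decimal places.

76.965

Per component, I: μ=9.9, E[X²]=196.02; II: μ=6.2, E[X²]=44.64; III: μ=6.5, E[X²]=43.5; IV: μ=11.8, E[X²]=278.48.
E[X] = 0.5·9.9 + 0.0833333·6.2 + 0.25·6.5 + 0.166667·11.8 = 9.05833.
E[X²] = 0.5·196.02 + 0.0833333·44.64 + 0.25·43.5 + 0.166667·278.48 = 159.018.
Var(X) = E[X²] − (E[X])² = 159.018 − 82.0534 = 76.9649.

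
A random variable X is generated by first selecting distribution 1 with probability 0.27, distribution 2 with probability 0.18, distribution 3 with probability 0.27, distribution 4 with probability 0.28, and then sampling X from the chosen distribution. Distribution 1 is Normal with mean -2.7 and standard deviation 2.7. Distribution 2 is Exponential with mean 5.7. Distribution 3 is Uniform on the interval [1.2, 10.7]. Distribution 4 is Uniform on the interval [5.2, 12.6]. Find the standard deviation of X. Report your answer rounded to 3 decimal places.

5.600

Per component, 1: μ=-2.7, E[X²]=14.58; 2: μ=5.7, E[X²]=64.98; 3: μ=5.95, E[X²]=42.9233; 4: μ=8.9, E[X²]=83.7733.
E[X] = 0.27·-2.7 + 0.18·5.7 + 0.27·5.95 + 0.28·8.9 = 4.3955.
E[X²] = 0.27·14.58 + 0.18·64.98 + 0.27·42.9233 + 0.28·83.7733 = 50.6788.
Var(X) = E[X²] − (E[X])² = 50.6788 − 19.3204 = 31.3584.
SD(X) = √31.3584 = 5.59986.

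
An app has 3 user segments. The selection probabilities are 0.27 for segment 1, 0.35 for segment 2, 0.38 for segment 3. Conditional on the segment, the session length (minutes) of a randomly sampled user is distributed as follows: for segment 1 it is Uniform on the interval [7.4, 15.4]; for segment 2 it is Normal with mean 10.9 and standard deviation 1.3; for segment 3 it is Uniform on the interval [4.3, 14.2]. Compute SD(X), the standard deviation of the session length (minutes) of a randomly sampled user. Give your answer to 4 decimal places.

2.4485

Per component, 1: μ=11.4, E[X²]=135.293; 2: μ=10.9, E[X²]=120.5; 3: μ=9.25, E[X²]=93.73.
E[X] = 0.27·11.4 + 0.35·10.9 + 0.38·9.25 = 10.408.
E[X²] = 0.27·135.293 + 0.35·120.5 + 0.38·93.73 = 114.322.
Var(X) = E[X²] − (E[X])² = 114.322 − 108.326 = 5.99514.
SD(X) = √5.99514 = 2.4485.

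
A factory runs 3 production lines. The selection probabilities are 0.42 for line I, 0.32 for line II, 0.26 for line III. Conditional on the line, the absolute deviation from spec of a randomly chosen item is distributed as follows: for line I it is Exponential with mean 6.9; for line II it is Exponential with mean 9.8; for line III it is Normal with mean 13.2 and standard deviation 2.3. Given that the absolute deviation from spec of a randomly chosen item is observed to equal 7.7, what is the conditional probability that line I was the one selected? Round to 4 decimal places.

0.5331

Likelihoods f(7.7 | ·): I: 0.0474792; II: 0.0465096; III: 0.00994171.
Posterior ∝ prior × likelihood. Numerator for I: 0.42·0.0474792 = 0.0199413.
Normalizing constant: 0.42·0.0474792 + 0.32·0.0465096 + 0.26·0.00994171 = 0.0374092.
P(I | observation) = 0.0199413 / 0.0374092 = 0.533058.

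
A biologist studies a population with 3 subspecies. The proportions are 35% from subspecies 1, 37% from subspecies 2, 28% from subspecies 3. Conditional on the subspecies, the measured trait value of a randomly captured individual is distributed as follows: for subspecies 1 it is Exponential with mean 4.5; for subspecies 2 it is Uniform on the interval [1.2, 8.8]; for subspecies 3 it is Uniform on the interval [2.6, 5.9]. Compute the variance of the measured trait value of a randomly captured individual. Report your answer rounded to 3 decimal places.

Per component, 1: μ=4.5, E[X²]=40.5; 2: μ=5, E[X²]=29.8133; 3: μ=4.25, E[X²]=18.97.
E[X] = 0.35·4.5 + 0.37·5 + 0.28·4.25 = 4.615.
E[X²] = 0.35·40.5 + 0.37·29.8133 + 0.28·18.97 = 30.5175.
Var(X) = E[X²] − (E[X])² = 30.5175 − 21.2982 = 9.21931.

9.219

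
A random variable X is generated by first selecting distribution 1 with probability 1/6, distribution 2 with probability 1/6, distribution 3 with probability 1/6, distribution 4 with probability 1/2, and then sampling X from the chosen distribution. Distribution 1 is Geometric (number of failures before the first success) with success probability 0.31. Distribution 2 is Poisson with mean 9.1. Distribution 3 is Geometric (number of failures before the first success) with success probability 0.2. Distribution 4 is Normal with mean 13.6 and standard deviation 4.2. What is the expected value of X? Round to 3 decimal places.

Component means — 1: 2.22581; 2: 9.1; 3: 4; 4: 13.6.
E[X] = 0.166667·2.22581 + 0.166667·9.1 + 0.166667·4 + 0.5·13.6 = 9.3543.

9.354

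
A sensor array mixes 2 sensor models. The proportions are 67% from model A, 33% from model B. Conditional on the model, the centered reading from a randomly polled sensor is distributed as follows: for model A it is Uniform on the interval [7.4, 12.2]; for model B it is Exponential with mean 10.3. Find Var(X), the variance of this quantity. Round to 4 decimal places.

36.3514

Per component, A: μ=9.8, E[X²]=97.96; B: μ=10.3, E[X²]=212.18.
E[X] = 0.67·9.8 + 0.33·10.3 = 9.965.
E[X²] = 0.67·97.96 + 0.33·212.18 = 135.653.
Var(X) = E[X²] − (E[X])² = 135.653 − 99.3012 = 36.3514.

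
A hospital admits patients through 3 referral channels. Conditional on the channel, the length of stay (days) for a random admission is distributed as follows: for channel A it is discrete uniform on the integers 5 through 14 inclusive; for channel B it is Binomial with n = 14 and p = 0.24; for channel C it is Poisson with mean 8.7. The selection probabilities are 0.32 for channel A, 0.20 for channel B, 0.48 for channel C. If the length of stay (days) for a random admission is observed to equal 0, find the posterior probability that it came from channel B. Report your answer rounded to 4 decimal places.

0.9817

Likelihoods P(X=0 | ·): A: 0; B: 0.0214482; C: 0.000166586.
Posterior ∝ prior × likelihood. Numerator for B: 0.2·0.0214482 = 0.00428963.
Normalizing constant: 0.32·0 + 0.2·0.0214482 + 0.48·0.000166586 = 0.0043696.
P(B | observation) = 0.00428963 / 0.0043696 = 0.981701.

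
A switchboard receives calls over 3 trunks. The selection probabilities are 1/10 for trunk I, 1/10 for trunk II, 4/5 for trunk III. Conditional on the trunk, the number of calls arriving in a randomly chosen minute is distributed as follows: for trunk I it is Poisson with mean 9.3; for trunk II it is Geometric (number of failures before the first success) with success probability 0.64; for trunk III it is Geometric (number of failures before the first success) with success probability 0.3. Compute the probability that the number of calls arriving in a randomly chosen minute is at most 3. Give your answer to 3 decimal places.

0.708

Conditional on each trunk, P(X ≤ 3): I: 0.0171516; II: 0.983204; III: 0.7599.
By total probability, P(X ≤ 3) = 0.1·0.0171516 + 0.1·0.983204 + 0.8·0.7599 = 0.707956.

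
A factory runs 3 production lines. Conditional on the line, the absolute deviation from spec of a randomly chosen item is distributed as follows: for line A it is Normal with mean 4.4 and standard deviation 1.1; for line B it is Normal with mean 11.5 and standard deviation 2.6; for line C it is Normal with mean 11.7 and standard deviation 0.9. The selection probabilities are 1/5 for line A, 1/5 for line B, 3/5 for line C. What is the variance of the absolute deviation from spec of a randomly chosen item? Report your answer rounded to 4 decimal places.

10.4960

Per component, A: μ=4.4, E[X²]=20.57; B: μ=11.5, E[X²]=139.01; C: μ=11.7, E[X²]=137.7.
E[X] = 0.2·4.4 + 0.2·11.5 + 0.6·11.7 = 10.2.
E[X²] = 0.2·20.57 + 0.2·139.01 + 0.6·137.7 = 114.536.
Var(X) = E[X²] − (E[X])² = 114.536 − 104.04 = 10.496.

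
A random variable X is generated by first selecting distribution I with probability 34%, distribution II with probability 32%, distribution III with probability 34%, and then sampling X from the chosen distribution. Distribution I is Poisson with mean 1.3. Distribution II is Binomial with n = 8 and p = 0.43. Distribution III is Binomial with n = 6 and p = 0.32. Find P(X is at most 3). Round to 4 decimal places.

Conditional on each component, P(X ≤ 3): I: 0.956905; II: 0.523848; III: 0.912507.
By total probability, P(X ≤ 3) = 0.34·0.956905 + 0.32·0.523848 + 0.34·0.912507 = 0.803231.

0.8032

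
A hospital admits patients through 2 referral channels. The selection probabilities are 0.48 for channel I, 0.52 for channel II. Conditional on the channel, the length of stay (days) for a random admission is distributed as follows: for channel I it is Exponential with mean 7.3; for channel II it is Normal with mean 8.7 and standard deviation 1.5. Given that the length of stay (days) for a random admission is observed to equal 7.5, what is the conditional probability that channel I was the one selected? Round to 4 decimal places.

0.1899

Likelihoods f(7.5 | ·): I: 0.0490325; II: 0.193128.
Posterior ∝ prior × likelihood. Numerator for I: 0.48·0.0490325 = 0.0235356.
Normalizing constant: 0.48·0.0490325 + 0.52·0.193128 = 0.123962.
P(I | observation) = 0.0235356 / 0.123962 = 0.189861.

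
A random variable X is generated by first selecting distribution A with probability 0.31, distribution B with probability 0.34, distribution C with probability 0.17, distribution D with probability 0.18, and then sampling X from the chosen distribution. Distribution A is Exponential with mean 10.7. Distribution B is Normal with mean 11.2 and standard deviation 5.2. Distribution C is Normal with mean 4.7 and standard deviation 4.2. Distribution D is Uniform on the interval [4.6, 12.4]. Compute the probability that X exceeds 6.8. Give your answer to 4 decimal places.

0.6183

Conditional on each component, P(X > 6.8): A: 0.529663; B: 0.801267; C: 0.308538; D: 0.717949.
By total probability, P(X > 6.8) = 0.31·0.529663 + 0.34·0.801267 + 0.17·0.308538 + 0.18·0.717949 = 0.618308.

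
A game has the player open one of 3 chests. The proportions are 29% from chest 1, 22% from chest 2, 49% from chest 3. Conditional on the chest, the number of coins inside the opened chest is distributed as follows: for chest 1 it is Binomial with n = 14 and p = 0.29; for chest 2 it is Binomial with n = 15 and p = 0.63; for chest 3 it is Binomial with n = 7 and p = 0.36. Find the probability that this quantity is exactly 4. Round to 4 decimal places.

Conditional on each chest, P(X = 4): 1: 0.230467; 2: 0.00382573; 3: 0.154105.
By total probability, P(X = 4) = 0.29·0.230467 + 0.22·0.00382573 + 0.49·0.154105 = 0.143189.

0.1432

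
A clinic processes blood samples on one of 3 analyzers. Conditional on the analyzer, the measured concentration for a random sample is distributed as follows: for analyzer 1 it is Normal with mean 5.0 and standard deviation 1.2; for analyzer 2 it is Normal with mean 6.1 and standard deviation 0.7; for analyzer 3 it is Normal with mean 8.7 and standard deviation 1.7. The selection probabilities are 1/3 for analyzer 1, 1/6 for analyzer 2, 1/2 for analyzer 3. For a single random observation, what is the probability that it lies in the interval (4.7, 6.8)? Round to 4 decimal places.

Conditional on each analyzer, P(4.7 < X < 6.8): 1: 0.531899; 2: 0.818595; 3: 0.122546.
By total probability, P(4.7 < X < 6.8) = 0.333333·0.531899 + 0.166667·0.818595 + 0.5·0.122546 = 0.375005.

0.3750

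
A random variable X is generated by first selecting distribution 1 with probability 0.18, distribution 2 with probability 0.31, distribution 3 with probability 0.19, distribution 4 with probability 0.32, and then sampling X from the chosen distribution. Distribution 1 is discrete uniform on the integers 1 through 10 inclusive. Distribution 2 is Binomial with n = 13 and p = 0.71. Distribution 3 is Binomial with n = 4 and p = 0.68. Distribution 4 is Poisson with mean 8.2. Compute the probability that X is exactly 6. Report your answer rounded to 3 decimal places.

0.067

Conditional on each component, P(X = 6): 1: 0.1; 2: 0.0379187; 3: 0; 4: 0.115967.
By total probability, P(X = 6) = 0.18·0.1 + 0.31·0.0379187 + 0.19·0 + 0.32·0.115967 = 0.0668644.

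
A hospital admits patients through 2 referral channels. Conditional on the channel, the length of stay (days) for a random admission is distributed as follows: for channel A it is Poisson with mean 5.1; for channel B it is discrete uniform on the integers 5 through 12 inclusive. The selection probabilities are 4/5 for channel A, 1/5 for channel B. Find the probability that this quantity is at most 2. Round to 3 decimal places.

Conditional on each channel, P(X ≤ 2): A: 0.116478; B: 0.
By total probability, P(X ≤ 2) = 0.8·0.116478 + 0.2·0 = 0.0931827.

0.093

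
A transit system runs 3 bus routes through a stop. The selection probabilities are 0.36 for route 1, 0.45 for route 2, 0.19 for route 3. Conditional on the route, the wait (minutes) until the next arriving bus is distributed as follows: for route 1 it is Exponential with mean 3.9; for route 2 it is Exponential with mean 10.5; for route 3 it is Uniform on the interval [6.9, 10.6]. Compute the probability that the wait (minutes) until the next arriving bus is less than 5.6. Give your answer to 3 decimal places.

0.460

Conditional on each route, P(X < 5.6): 1: 0.762098; 2: 0.413354; 3: 0.
By total probability, P(X < 5.6) = 0.36·0.762098 + 0.45·0.413354 + 0.19·0 = 0.460365.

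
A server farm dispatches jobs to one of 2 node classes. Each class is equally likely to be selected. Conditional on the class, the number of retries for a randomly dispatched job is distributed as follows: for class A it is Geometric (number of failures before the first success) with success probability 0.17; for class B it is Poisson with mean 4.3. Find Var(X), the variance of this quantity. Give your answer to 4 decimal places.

Per component, A: μ=4.88235, E[X²]=52.5571; B: μ=4.3, E[X²]=22.79.
E[X] = 0.5·4.88235 + 0.5·4.3 = 4.59118.
E[X²] = 0.5·52.5571 + 0.5·22.79 = 37.6735.
Var(X) = E[X²] − (E[X])² = 37.6735 − 21.0789 = 16.5946.

16.5946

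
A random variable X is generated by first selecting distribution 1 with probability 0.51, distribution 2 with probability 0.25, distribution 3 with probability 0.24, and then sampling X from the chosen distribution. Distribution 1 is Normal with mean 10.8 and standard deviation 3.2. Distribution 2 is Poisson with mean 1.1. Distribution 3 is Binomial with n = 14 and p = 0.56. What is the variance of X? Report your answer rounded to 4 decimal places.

22.1199

Per component, 1: μ=10.8, E[X²]=126.88; 2: μ=1.1, E[X²]=2.31; 3: μ=7.84, E[X²]=64.9152.
E[X] = 0.51·10.8 + 0.25·1.1 + 0.24·7.84 = 7.6646.
E[X²] = 0.51·126.88 + 0.25·2.31 + 0.24·64.9152 = 80.8659.
Var(X) = E[X²] − (E[X])² = 80.8659 − 58.7461 = 22.1199.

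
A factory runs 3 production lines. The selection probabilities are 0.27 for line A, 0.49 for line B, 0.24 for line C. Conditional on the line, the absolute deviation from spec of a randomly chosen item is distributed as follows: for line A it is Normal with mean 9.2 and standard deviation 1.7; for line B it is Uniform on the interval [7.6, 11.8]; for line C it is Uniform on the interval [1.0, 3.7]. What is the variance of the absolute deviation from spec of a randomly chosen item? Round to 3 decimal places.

11.073

Per component, A: μ=9.2, E[X²]=87.53; B: μ=9.7, E[X²]=95.56; C: μ=2.35, E[X²]=6.13.
E[X] = 0.27·9.2 + 0.49·9.7 + 0.24·2.35 = 7.801.
E[X²] = 0.27·87.53 + 0.49·95.56 + 0.24·6.13 = 71.9287.
Var(X) = E[X²] − (E[X])² = 71.9287 − 60.8556 = 11.0731.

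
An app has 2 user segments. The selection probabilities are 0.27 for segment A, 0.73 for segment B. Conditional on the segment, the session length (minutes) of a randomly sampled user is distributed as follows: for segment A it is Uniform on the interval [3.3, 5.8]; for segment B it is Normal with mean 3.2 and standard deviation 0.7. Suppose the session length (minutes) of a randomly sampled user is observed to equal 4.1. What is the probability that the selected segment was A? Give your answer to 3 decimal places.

0.372

Likelihoods f(4.1 | ·): A: 0.4; B: 0.249376.
Posterior ∝ prior × likelihood. Numerator for A: 0.27·0.4 = 0.108.
Normalizing constant: 0.27·0.4 + 0.73·0.249376 = 0.290044.
P(A | observation) = 0.108 / 0.290044 = 0.372357.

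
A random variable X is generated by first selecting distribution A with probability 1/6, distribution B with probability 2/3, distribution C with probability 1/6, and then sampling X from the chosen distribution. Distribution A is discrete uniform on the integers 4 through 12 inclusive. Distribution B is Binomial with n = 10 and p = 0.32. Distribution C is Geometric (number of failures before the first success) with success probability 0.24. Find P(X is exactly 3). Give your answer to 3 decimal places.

0.194

Conditional on each component, P(X = 3): A: 0; B: 0.264359; C: 0.105354.
By total probability, P(X = 3) = 0.166667·0 + 0.666667·0.264359 + 0.166667·0.105354 = 0.193798.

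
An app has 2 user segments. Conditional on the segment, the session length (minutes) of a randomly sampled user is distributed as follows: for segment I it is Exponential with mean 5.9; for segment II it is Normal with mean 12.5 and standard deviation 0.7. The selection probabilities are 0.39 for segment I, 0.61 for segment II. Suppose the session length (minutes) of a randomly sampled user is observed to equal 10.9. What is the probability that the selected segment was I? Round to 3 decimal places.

0.290

Likelihoods f(10.9 | ·): I: 0.0267182; II: 0.0418147.
Posterior ∝ prior × likelihood. Numerator for I: 0.39·0.0267182 = 0.0104201.
Normalizing constant: 0.39·0.0267182 + 0.61·0.0418147 = 0.035927.
P(I | observation) = 0.0104201 / 0.035927 = 0.290035.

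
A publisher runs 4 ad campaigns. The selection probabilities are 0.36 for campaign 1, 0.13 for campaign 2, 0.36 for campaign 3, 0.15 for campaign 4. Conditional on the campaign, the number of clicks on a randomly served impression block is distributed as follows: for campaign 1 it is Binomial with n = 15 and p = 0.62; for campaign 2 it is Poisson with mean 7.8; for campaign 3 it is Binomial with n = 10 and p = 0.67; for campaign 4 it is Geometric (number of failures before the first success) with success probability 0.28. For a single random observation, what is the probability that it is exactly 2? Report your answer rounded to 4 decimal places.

0.0245

Conditional on each campaign, P(X = 2): 1: 0.000139046; 2: 0.0124641; 3: 0.00284102; 4: 0.145152.
By total probability, P(X = 2) = 0.36·0.000139046 + 0.13·0.0124641 + 0.36·0.00284102 + 0.15·0.145152 = 0.024466.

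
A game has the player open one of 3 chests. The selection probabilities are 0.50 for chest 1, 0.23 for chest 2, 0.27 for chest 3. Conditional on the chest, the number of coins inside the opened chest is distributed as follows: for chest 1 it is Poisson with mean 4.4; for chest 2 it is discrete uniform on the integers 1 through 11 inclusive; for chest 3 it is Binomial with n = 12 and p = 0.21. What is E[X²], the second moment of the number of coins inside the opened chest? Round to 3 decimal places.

For each component E[X²] = Var + (mean)², giving 1: 23.76; 2: 46; 3: 8.3412.
Overall E[X²] = 0.5·23.76 + 0.23·46 + 0.27·8.3412 = 24.7121.

24.712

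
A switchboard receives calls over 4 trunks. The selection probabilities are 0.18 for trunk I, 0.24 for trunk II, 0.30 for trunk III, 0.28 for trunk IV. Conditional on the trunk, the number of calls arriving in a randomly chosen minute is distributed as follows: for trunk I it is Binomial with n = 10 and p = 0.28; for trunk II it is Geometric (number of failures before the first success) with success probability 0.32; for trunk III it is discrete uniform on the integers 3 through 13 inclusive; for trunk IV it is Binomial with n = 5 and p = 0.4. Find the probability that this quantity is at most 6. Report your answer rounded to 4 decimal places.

Conditional on each trunk, P(X ≤ 6): I: 0.992996; II: 0.93277; III: 0.363636; IV: 1.
By total probability, P(X ≤ 6) = 0.18·0.992996 + 0.24·0.93277 + 0.3·0.363636 + 0.28·1 = 0.791695.

0.7917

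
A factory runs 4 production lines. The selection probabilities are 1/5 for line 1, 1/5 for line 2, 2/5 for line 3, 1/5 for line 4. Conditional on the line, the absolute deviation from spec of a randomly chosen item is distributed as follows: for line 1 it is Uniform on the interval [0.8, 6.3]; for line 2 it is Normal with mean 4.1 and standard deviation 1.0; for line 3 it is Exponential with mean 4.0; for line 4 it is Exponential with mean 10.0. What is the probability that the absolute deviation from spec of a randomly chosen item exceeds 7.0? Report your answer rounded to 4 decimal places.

Conditional on each line, P(X > 7.0): 1: 0; 2: 0.00186581; 3: 0.173774; 4: 0.496585.
By total probability, P(X > 7.0) = 0.2·0 + 0.2·0.00186581 + 0.4·0.173774 + 0.2·0.496585 = 0.1692.

0.1692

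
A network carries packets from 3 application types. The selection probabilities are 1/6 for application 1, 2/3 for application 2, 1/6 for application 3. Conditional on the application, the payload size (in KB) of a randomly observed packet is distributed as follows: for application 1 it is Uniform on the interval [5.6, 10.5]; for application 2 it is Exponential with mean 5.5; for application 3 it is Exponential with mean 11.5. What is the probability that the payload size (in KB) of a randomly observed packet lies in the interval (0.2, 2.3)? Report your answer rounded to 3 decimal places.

Conditional on each application, P(0.2 < X < 2.3): 1: 0; 2: 0.306047; 3: 0.164028.
By total probability, P(0.2 < X < 2.3) = 0.166667·0 + 0.666667·0.306047 + 0.166667·0.164028 = 0.231369.

0.231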